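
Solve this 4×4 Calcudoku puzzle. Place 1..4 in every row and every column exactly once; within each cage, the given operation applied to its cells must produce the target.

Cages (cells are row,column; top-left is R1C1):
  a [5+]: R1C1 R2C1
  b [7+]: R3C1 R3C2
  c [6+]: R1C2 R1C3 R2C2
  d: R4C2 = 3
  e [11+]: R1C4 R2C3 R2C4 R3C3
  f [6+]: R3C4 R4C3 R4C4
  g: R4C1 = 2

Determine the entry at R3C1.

Cage g is given, leaving R4C1 = 2.
Cage d is a single given cell, which forces R4C2 = 3.
Row 4 now contains 3, leaving R4C3 = 1.
Row 4 now contains 1, which forces R4C4 = 4.
Cage c needs sum 6, leaving R1C3 = 3.
The two cells of cage b must have sum 7, which forces R3C1 = 3.
Column 2 already has 3, so R3C2 = 4.
Row 3 now contains 4, leaving R3C3 = 2.
Cage f has sum 6, which forces R3C4 = 1.
Column 4 already has 1; hence R1C4 = 2.
Column 3 now contains 2, so R2C3 = 4.
Cage e has sum 11, which forces R2C4 = 3.
The two cells of cage a must have sum 5, so R1C1 = 4.
Row 1 already has 2, leaving R1C2 = 1.
Row 2 now contains 4, so R2C1 = 1.
The 3 cells of cage c must have sum 6, which forces R2C2 = 2.
The full grid is 4 1 3 2 / 1 2 4 3 / 3 4 2 1 / 2 3 1 4.

3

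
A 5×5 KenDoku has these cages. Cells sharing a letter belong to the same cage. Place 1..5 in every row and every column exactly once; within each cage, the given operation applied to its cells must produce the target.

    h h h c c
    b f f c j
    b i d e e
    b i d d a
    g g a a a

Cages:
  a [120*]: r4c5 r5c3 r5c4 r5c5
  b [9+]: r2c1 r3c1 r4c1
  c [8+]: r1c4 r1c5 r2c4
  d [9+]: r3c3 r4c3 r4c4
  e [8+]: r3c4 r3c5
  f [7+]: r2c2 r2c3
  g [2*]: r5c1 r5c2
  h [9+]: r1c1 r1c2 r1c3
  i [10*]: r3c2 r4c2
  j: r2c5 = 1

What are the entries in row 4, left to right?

J is a freebie, which forces r2c5 = 1.
R3c4 and r3c5 in row 3 are {3, 5}, so r3c2 = 2.
The two cells of cage i must have product 10, which forces r4c2 = 5.
Cage a has product 120; hence r4c5 = 2.
Column 2 already has 2, which forces r5c2 = 1.
Cage d has sum 9; hence r3c3 = 4.
The 3 cells of cage b must have sum 9, leaving r4c1 = 3.
The 3 cells of cage d must have sum 9, leaving r4c3 = 1.
Cage d needs sum 9, which forces r4c4 = 4.
Row 5 already has 1, which forces r5c1 = 2.
Cage h needs sum 9, which forces r1c2 = 3.
2 is placed in column 1, which forces r2c1 = 5.
Cage f needs two cells with sum 7, leaving r2c2 = 4.
4 is placed in column 3, which forces r2c3 = 3.
3 is placed in row 2, which forces r2c4 = 2.
Row 3 now contains 4; hence r3c1 = 1.
Column 3 already has 3; hence r5c3 = 5.
Row 5 already has 5, which forces r5c4 = 3.
Cage a needs product 120; hence r5c5 = 4.
Column 1 already has 1, which forces r1c1 = 4.
5 is placed in column 3, leaving r1c3 = 2.
Column 4 already has 2, leaving r1c4 = 1.
Column 5 already has 4, leaving r1c5 = 5.
3 is placed in column 4, so r3c4 = 5.
Cage e's pair has sum 8; hence r3c5 = 3.
Filled in: 4 3 2 1 5 / 5 4 3 2 1 / 1 2 4 5 3 / 3 5 1 4 2 / 2 1 5 3 4.

3 5 1 4 2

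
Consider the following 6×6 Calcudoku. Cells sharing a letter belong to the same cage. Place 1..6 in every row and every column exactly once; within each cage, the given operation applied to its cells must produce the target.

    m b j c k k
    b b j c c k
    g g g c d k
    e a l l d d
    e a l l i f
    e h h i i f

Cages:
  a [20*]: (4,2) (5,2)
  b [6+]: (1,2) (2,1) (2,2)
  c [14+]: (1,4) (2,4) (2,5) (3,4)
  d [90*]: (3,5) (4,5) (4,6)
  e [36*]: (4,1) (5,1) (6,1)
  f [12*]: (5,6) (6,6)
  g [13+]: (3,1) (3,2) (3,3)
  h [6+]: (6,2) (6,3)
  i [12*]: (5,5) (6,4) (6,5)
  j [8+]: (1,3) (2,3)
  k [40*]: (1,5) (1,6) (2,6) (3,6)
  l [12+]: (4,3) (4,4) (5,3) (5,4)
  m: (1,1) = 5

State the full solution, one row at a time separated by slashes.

5 2 6 3 4 1 / 1 3 2 4 6 5 / 4 6 3 1 5 2 / 2 4 1 5 3 6 / 6 5 4 2 1 3 / 3 1 5 6 2 4

M is a freebie, leaving (1,1) = 5.
In column 1, 1 can only go at (2,1), so (2,1) = 1.
The only place for 4 in column 1 is (3,1).
Column 2 needs a 6, and only (3,2) is open for it.
Row 3 now contains 6, which forces (3,3) = 3.
Row 3 already has 3, leaving (3,5) = 5.
Cage k needs product 40; hence (2,6) = 5.
{3, 6} are confined to (4,5) and (4,6) in row 4, leaving (4,1) = 2.
Row 6 needs a 5, and only (6,3) is open for it.
Cage h's pair has sum 6, so (6,2) = 1.
In row 5, 5 can only go at (5,2), so (5,2) = 5.
Column 2 already has 5, leaving (4,2) = 4.
Row 4 now contains 4, which forces (4,3) = 1.
1 is placed in row 4, so (4,4) = 5.
Column 3 already has 1; hence (5,3) = 4.
The 4 cells of cage l must have sum 12, which forces (5,4) = 2.
Row 5 already has 2; hence (5,5) = 1.
2 is placed in column 4, so (3,4) = 1.
Row 3 already has 1, so (3,6) = 2.
2 is placed in column 6, so (6,6) = 4.
Cage k has product 40; hence (1,5) = 4.
Column 6 now contains 4, which forces (1,6) = 1.
Cage f needs two cells with product 12, which forces (5,6) = 3.
Cage i needs product 12, leaving (6,4) = 6.
Cage i needs product 12, leaving (6,5) = 2.
Column 4 already has 6, leaving (1,4) = 3.
Cage c needs sum 14, so (2,4) = 4.
Cage c has sum 14, so (2,5) = 6.
The 3 cells of cage d must have product 90; hence (4,5) = 3.
Column 6 already has 3, so (4,6) = 6.
Row 5 now contains 3, so (5,1) = 6.
Row 6 now contains 6, leaving (6,1) = 3.
3 is placed in row 1; hence (1,2) = 2.
Cage j needs two cells with sum 8, leaving (1,3) = 6.
The 3 cells of cage b must have sum 6; hence (2,2) = 3.
Row 2 now contains 6, so (2,3) = 2.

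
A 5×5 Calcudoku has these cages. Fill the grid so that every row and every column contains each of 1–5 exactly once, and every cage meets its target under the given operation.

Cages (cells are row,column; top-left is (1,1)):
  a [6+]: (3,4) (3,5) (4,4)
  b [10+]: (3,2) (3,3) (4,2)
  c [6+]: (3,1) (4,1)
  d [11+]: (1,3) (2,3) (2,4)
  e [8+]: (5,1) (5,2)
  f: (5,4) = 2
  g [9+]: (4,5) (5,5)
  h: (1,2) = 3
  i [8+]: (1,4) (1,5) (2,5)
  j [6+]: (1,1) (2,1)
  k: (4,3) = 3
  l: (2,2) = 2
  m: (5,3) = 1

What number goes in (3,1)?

4

H is a freebie, which forces (1,2) = 3.
Cage l is a single given cell, so (2,2) = 2.
Cage k is a single given cell, which forces (4,3) = 3.
Column 2 already has 3, which forces (5,2) = 5.
M is a freebie, so (5,3) = 1.
Cage f is given; hence (5,4) = 2.
Row 5 now contains 5, so (5,5) = 4.
The 3 cells of cage d must have sum 11, so (1,3) = 2.
Row 1 now contains 2, so (1,5) = 1.
The 3 cells of cage b must have sum 10; hence (3,3) = 5.
Column 5 already has 1, which forces (3,5) = 2.
Column 4 now contains 2, so (4,4) = 1.
4 is placed in column 5, so (4,5) = 5.
Row 5 now contains 5, leaving (5,1) = 3.
1 is placed in row 1, so (1,1) = 5.
The 3 cells of cage i must have sum 8, leaving (1,4) = 4.
The two cells of cage j must have sum 6, leaving (2,1) = 1.
Column 3 now contains 5, leaving (2,3) = 4.
The 3 cells of cage d must have sum 11; hence (2,4) = 5.
5 is placed in column 5; hence (2,5) = 3.
Cage c's pair has sum 6; hence (3,1) = 4.
Cage b has sum 10, which forces (3,2) = 1.
Cage a needs sum 6, so (3,4) = 3.
The two cells of cage c must have sum 6, so (4,1) = 2.
Row 4 already has 1, which forces (4,2) = 4.
Completed grid: 5 3 2 4 1 / 1 2 4 5 3 / 4 1 5 3 2 / 2 4 3 1 5 / 3 5 1 2 4.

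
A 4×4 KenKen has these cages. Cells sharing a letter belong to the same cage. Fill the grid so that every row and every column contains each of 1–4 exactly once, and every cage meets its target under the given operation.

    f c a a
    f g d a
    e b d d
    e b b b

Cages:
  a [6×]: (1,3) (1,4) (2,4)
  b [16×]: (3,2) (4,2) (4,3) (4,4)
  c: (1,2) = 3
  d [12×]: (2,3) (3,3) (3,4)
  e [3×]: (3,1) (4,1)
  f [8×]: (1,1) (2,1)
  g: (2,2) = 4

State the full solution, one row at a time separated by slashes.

4 3 2 1 / 2 4 1 3 / 1 2 3 4 / 3 1 4 2

Cage c is a single given cell, leaving (1,2) = 3.
Cage g is a single given cell, which forces (2,2) = 4.
Cage b needs product 16, so (3,2) = 2.
Column 2 already has 4, which forces (4,2) = 1.
Cage f's pair has product 8, which forces (1,1) = 4.
Row 2 already has 4, so (2,1) = 2.
Cage a needs product 6, which forces (2,4) = 3.
Cage e needs two cells with product 3, so (3,1) = 1.
1 is placed in row 3, which forces (3,4) = 4.
Row 4 now contains 1, which forces (4,1) = 3.
Column 4 already has 4, leaving (4,4) = 2.
The 3 cells of cage a must have product 6, which forces (1,3) = 2.
2 is placed in column 4, leaving (1,4) = 1.
Row 2 now contains 3; hence (2,3) = 1.
Row 3 already has 4, which forces (3,3) = 3.
2 is placed in row 4; hence (4,3) = 4.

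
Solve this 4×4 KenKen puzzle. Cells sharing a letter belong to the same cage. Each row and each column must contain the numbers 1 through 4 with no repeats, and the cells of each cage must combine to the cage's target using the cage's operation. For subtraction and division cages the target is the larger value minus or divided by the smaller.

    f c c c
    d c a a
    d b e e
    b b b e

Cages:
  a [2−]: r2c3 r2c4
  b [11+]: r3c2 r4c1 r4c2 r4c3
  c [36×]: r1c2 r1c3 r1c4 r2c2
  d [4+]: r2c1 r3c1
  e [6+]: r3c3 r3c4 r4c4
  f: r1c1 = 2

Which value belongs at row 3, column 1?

Cage f is given; hence r1c1 = 2.
Cage c has product 36, so r2c2 = 3.
3 is placed in row 2, so r2c1 = 1.
The two cells of cage d must have sum 4, leaving r3c1 = 3.
3 is placed in column 1, leaving r4c1 = 4.
The 4 cells of cage b must have sum 11, which forces r3c2 = 4.
Column 2 now contains 4, so r1c2 = 1.
1 is placed in column 2, leaving r4c2 = 2.
2 is placed in row 4, leaving r4c3 = 1.
Cage e needs sum 6; hence r4c4 = 3.
Cage c needs product 36, leaving r1c3 = 3.
3 is placed in column 4, leaving r1c4 = 4.
Column 4 now contains 4, which forces r2c4 = 2.
Column 3 already has 1, which forces r3c3 = 2.
The 3 cells of cage e must have sum 6, which forces r3c4 = 1.
2 is placed in row 2, leaving r2c3 = 4.
Completed grid: 2 1 3 4 / 1 3 4 2 / 3 4 2 1 / 4 2 1 3.

3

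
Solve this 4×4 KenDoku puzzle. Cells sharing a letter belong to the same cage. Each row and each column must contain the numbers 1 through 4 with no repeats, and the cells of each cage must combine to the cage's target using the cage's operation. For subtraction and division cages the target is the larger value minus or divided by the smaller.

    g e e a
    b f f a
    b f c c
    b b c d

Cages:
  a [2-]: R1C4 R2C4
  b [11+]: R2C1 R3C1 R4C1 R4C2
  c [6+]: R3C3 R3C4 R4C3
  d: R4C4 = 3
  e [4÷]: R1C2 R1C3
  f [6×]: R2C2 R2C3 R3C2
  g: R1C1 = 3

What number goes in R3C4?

Cage g is given, which forces R1C1 = 3.
Cage d is a single given cell, leaving R4C4 = 3.
Cage b needs sum 11, leaving R4C2 = 4.
Column 2 already has 4, which forces R1C2 = 1.
The two cells of cage e must have quotient 4, so R1C3 = 4.
Row 1 already has 4; hence R1C4 = 2.
Column 4 already has 2; hence R2C4 = 4.
4 is placed in column 3, leaving R3C3 = 3.
Column 4 already has 2; hence R3C4 = 1.
Cage f needs product 6; hence R2C2 = 3.
Cage f has product 6, so R2C3 = 1.
Cage b has sum 11, so R3C1 = 4.
Row 3 already has 3, so R3C2 = 2.
Cage c needs sum 6; hence R4C3 = 2.
Row 2 now contains 1, so R2C1 = 2.
Row 4 already has 2, which forces R4C1 = 1.
Completed grid: 3 1 4 2 / 2 3 1 4 / 4 2 3 1 / 1 4 2 3.

1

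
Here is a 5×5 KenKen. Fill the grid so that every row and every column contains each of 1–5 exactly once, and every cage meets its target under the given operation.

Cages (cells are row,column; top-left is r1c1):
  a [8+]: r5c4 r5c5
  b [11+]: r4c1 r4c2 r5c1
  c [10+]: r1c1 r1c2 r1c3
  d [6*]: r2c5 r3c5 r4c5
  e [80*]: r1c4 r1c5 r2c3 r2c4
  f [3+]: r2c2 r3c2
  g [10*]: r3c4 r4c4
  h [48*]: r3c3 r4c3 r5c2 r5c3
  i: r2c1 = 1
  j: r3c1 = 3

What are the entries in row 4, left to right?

4 5 3 2 1

I is a freebie, leaving r2c1 = 1.
Row 2 already has 1; hence r2c2 = 2.
Row 2 already has 2; hence r2c5 = 3.
Cage j is given, leaving r3c1 = 3.
Column 2 already has 2, leaving r3c2 = 1.
Row 3 now contains 1, so r3c5 = 2.
Column 5 now contains 2, which forces r4c5 = 1.
Column 2 already has 2; hence r5c2 = 4.
Column 5 already has 3, leaving r5c5 = 5.
The 4 cells of cage e must have product 80, leaving r1c4 = 1.
Column 5 already has 5, so r1c5 = 4.
Row 3 now contains 2; hence r3c3 = 4.
Row 3 now contains 2, which forces r3c4 = 5.
Cage b needs sum 11; hence r4c1 = 4.
Cage b needs sum 11; hence r4c2 = 5.
Cage h needs product 48, so r4c3 = 3.
Cage g's pair has product 10, leaving r4c4 = 2.
Row 5 now contains 5, so r5c1 = 2.
Cage h has product 48, which forces r5c3 = 1.
Row 5 now contains 5; hence r5c4 = 3.
Column 1 now contains 2, so r1c1 = 5.
Column 2 already has 5, so r1c2 = 3.
Cage c has sum 10, which forces r1c3 = 2.
Column 3 already has 4, so r2c3 = 5.
Column 4 now contains 5, leaving r2c4 = 4.
Completed grid: 5 3 2 1 4 / 1 2 5 4 3 / 3 1 4 5 2 / 4 5 3 2 1 / 2 4 1 3 5.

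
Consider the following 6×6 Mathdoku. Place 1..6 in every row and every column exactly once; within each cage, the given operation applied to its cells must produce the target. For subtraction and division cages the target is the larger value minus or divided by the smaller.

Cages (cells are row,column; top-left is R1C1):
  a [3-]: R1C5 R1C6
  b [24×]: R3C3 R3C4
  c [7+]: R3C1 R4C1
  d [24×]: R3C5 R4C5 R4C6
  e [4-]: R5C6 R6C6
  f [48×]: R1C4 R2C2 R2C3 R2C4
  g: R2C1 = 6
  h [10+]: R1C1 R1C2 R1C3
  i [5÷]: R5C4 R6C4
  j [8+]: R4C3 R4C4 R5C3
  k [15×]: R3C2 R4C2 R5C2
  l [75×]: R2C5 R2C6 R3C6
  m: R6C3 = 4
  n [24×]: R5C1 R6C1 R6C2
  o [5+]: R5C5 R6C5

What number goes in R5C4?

1

G is a freebie; hence R2C1 = 6.
Cage l has product 75, leaving R2C5 = 5.
The 3 cells of cage l must have product 75, leaving R2C6 = 3.
Cage l has product 75; hence R3C6 = 5.
Cage m is a single given cell; hence R6C3 = 4.
Cage f needs product 48, so R1C4 = 6.
Column 3 already has 4; hence R3C3 = 6.
Cage b's pair has product 24, leaving R3C4 = 4.
Cage n has product 24; hence R5C1 = 4.
Cage f has product 48; hence R2C2 = 4.
Cage c needs two cells with sum 7, so R3C1 = 2.
The two cells of cage c must have sum 7, so R4C1 = 5.
Cage h has sum 10; hence R1C1 = 3.
Cage k needs product 15, leaving R5C2 = 5.
Row 5 already has 5, which forces R5C3 = 3.
Row 5 already has 5; hence R5C4 = 1.
Row 5 now contains 3, so R5C5 = 2.
Row 5 now contains 2; hence R5C6 = 6.
3 is placed in column 1, leaving R6C1 = 1.
1 is placed in column 4; hence R6C4 = 5.
Column 5 now contains 2; hence R6C5 = 3.
Column 6 already has 6, so R6C6 = 2.
Column 2 now contains 5, which forces R1C2 = 2.
Cage h has sum 10, which forces R1C3 = 5.
Cage f has product 48, which forces R2C3 = 1.
1 is placed in column 4, leaving R2C4 = 2.
Column 5 already has 3; hence R3C5 = 1.
Cage j needs sum 8; hence R4C3 = 2.
The 3 cells of cage j must have sum 8, leaving R4C4 = 3.
The 3 cells of cage d must have product 24, so R4C5 = 6.
Column 6 already has 2; hence R4C6 = 4.
2 is placed in row 6; hence R6C2 = 6.
1 is placed in column 5, leaving R1C5 = 4.
Column 6 now contains 4, which forces R1C6 = 1.
Row 3 already has 1, leaving R3C2 = 3.
Row 4 already has 3, which forces R4C2 = 1.
Filled in: 3 2 5 6 4 1 / 6 4 1 2 5 3 / 2 3 6 4 1 5 / 5 1 2 3 6 4 / 4 5 3 1 2 6 / 1 6 4 5 3 2.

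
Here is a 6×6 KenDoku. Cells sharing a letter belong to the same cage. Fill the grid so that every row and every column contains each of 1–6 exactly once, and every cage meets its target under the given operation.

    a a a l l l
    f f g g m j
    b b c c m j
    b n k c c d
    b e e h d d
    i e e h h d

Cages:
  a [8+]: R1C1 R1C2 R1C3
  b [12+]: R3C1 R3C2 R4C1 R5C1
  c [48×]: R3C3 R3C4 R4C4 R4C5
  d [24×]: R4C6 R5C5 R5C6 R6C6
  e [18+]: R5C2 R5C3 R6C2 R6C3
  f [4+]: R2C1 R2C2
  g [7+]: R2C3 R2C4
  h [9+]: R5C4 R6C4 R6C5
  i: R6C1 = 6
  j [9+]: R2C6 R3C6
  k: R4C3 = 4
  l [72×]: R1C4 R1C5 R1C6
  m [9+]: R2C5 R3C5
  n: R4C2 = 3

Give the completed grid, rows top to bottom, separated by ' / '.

2 5 1 6 4 3 / 3 1 2 5 6 4 / 1 2 6 4 3 5 / 5 3 4 2 1 6 / 4 6 5 3 2 1 / 6 4 3 1 5 2

Cage n is given, so R4C2 = 3.
Cage k is given, leaving R4C3 = 4.
I is a freebie, so R6C1 = 6.
Cage f needs two cells with sum 4, so R2C1 = 3.
3 is placed in column 2, leaving R2C2 = 1.
The 4 cells of cage c must have product 48; hence R3C4 = 4.
Cage b needs sum 12, leaving R5C1 = 4.
The only place for 6 in row 3 is R3C3.
Cage e has sum 18; hence R5C2 = 6.
In row 3, 1 can only go at R3C1, so R3C1 = 1.
The 3 cells of cage a must have sum 8, leaving R1C3 = 1.
In row 3, 2 can only go at R3C2, so R3C2 = 2.
Cage a needs sum 8, which forces R1C1 = 2.
Column 2 already has 2, leaving R1C2 = 5.
Cage b needs sum 12; hence R4C1 = 5.
Column 2 now contains 5, so R6C2 = 4.
Row 6 already has 4; hence R6C6 = 2.
The 4 cells of cage d must have product 24, so R4C6 = 6.
Cage d needs product 24, leaving R5C5 = 2.
Cage d has product 24; hence R5C6 = 1.
Column 6 already has 6, which forces R2C6 = 4.
The two cells of cage j must have sum 9, so R3C6 = 5.
Cage c has product 48; hence R4C4 = 2.
Column 5 now contains 2, which forces R4C5 = 1.
The 3 cells of cage l must have product 72, so R1C4 = 6.
Cage l needs product 72, so R1C5 = 4.
Column 6 now contains 4, which forces R1C6 = 3.
Cage g needs two cells with sum 7, leaving R2C3 = 2.
Column 4 already has 2, so R2C4 = 5.
Row 2 already has 4; hence R2C5 = 6.
5 is placed in row 3; hence R3C5 = 3.
Column 4 now contains 5, leaving R5C4 = 3.
Cage h has sum 9, so R6C4 = 1.
Column 5 now contains 3, which forces R6C5 = 5.
Row 5 now contains 3, which forces R5C3 = 5.
Row 6 now contains 5, so R6C3 = 3.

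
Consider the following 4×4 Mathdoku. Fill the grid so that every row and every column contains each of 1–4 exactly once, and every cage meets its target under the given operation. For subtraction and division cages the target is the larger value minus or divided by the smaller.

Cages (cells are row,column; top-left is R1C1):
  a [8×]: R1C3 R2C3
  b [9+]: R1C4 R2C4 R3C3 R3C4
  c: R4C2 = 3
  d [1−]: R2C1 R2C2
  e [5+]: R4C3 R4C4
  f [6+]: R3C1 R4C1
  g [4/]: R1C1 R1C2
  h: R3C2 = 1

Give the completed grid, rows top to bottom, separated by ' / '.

1 4 2 3 / 3 2 4 1 / 4 1 3 2 / 2 3 1 4

Cage h is given, which forces R3C2 = 1.
Cage c is given, so R4C2 = 3.
Cage g needs two cells with quotient 4, so R1C1 = 1.
1 is placed in column 2, so R1C2 = 4.
Row 1 now contains 4, so R1C3 = 2.
Row 1 now contains 2; hence R1C4 = 3.
Column 1 now contains 1; hence R2C1 = 3.
4 is placed in column 2, leaving R2C2 = 2.
Column 3 already has 2; hence R2C3 = 4.
2 is placed in row 2, which forces R2C4 = 1.
Column 3 already has 2, so R3C3 = 3.
4 is placed in column 3, leaving R4C3 = 1.
1 is placed in column 4; hence R4C4 = 4.
Cage f's pair has sum 6; hence R3C1 = 4.
Column 4 now contains 4, which forces R3C4 = 2.
4 is placed in row 4; hence R4C1 = 2.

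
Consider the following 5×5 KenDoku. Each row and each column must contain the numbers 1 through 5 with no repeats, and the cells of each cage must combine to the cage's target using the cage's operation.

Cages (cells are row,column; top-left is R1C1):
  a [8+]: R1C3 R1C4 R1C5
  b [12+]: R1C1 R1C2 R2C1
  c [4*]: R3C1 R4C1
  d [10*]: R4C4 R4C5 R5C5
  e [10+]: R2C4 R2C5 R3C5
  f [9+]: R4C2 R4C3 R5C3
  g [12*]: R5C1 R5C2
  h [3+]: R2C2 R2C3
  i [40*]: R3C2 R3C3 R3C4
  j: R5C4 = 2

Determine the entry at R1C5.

1

J is a freebie, which forces R5C4 = 2.
Cage d has product 10, so R4C5 = 2.
In row 3, 3 can only go at R3C5, so R3C5 = 3.
Cage e has sum 10, which forces R2C4 = 3.
Cage e needs sum 10, leaving R2C5 = 4.
4 is placed in row 2, leaving R2C1 = 5.
Row 3 needs a 1, and only R3C1 is open for it.
Column 1 already has 1, leaving R4C1 = 4.
Column 1 now contains 4; hence R5C1 = 3.
Row 5 now contains 3, so R5C2 = 4.
Column 1 now contains 3, leaving R1C1 = 2.
Cage b has sum 12, so R1C2 = 5.
Row 1 now contains 2; hence R1C3 = 3.
Row 1 now contains 5, which forces R1C5 = 1.
5 is placed in column 2, which forces R3C2 = 2.
Column 5 now contains 1, which forces R5C5 = 5.
Row 1 already has 1, which forces R1C4 = 4.
2 is placed in column 2, which forces R2C2 = 1.
Cage h needs two cells with sum 3; hence R2C3 = 2.
Column 4 now contains 4, which forces R3C4 = 5.
The 3 cells of cage f must have sum 9, so R4C2 = 3.
Cage f has sum 9, so R4C3 = 5.
Cage d needs product 10, so R4C4 = 1.
Row 5 now contains 5, so R5C3 = 1.
5 is placed in row 3, so R3C3 = 4.
Filled in: 2 5 3 4 1 / 5 1 2 3 4 / 1 2 4 5 3 / 4 3 5 1 2 / 3 4 1 2 5.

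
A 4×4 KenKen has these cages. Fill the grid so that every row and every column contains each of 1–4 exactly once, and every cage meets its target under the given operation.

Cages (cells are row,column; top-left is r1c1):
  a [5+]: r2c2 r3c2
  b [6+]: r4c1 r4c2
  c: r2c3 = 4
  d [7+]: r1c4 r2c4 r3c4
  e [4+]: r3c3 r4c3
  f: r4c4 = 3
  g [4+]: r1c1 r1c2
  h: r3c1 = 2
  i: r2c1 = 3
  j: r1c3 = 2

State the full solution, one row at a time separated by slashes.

Cage j is given, which forces r1c3 = 2.
Cage i is a single given cell, so r2c1 = 3.
Cage c is a single given cell, leaving r2c3 = 4.
Cage h is given, leaving r3c1 = 2.
2 is placed in column 1; hence r4c1 = 4.
Row 4 now contains 4, which forces r4c2 = 2.
F is a freebie, leaving r4c4 = 3.
Column 1 now contains 3, so r1c1 = 1.
Cage g needs two cells with sum 4, so r1c2 = 3.
Row 1 now contains 1, so r1c4 = 4.
2 is placed in column 2; hence r2c2 = 1.
Cage d has sum 7; hence r2c4 = 2.
Cage a's pair has sum 5, which forces r3c2 = 4.
Cage e needs two cells with sum 4, so r3c3 = 3.
Column 4 already has 4, so r3c4 = 1.
3 is placed in row 4, so r4c3 = 1.

1 3 2 4 / 3 1 4 2 / 2 4 3 1 / 4 2 1 3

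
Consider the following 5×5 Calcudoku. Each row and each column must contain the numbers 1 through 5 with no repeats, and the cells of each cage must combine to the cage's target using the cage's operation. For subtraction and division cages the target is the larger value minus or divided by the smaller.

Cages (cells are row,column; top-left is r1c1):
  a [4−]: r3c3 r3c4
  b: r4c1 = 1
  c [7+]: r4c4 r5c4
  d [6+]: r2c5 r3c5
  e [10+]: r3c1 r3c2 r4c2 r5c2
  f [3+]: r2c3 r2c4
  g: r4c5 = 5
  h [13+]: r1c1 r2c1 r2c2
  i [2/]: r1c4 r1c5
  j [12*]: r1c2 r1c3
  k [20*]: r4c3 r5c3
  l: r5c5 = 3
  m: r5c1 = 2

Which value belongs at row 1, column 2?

Cage b is given; hence r4c1 = 1.
Cage g is given, which forces r4c5 = 5.
M is a freebie, which forces r5c1 = 2.
Cage l is a single given cell; hence r5c5 = 3.
Row 4 already has 5; hence r4c3 = 4.
The two cells of cage k must have product 20; hence r5c3 = 5.
Row 5 now contains 5, so r5c4 = 4.
Cage j needs two cells with product 12; hence r1c2 = 4.
Column 3 already has 4, leaving r1c3 = 3.
Column 2 already has 4, leaving r2c2 = 5.
Column 3 now contains 5; hence r3c3 = 1.
Cage a needs two cells with difference 4, so r3c4 = 5.
Cage c needs two cells with sum 7; hence r4c4 = 3.
Row 5 now contains 4, leaving r5c2 = 1.
Row 1 already has 4, which forces r1c1 = 5.
Row 2 now contains 5; hence r2c1 = 3.
1 is placed in column 3, so r2c3 = 2.
Cage f's pair has sum 3, which forces r2c4 = 1.
2 is placed in row 2, so r2c5 = 4.
Cage e needs sum 10; hence r3c1 = 4.
The 4 cells of cage e must have sum 10; hence r3c2 = 3.
4 is placed in column 5, leaving r3c5 = 2.
3 is placed in row 4, which forces r4c2 = 2.
Column 4 now contains 1; hence r1c4 = 2.
Column 5 now contains 2, leaving r1c5 = 1.
Filled in: 5 4 3 2 1 / 3 5 2 1 4 / 4 3 1 5 2 / 1 2 4 3 5 / 2 1 5 4 3.

4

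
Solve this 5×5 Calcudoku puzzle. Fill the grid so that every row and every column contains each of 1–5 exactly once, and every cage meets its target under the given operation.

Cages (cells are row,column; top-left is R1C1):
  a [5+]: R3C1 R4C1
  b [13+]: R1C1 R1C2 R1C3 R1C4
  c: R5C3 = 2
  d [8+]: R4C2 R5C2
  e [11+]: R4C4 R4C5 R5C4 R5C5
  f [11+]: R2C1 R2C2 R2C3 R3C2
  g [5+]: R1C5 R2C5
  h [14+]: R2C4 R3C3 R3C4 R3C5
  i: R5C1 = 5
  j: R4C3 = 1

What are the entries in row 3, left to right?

2 4 3 1 5

Cage j is given; hence R4C3 = 1.
Cage i is given, leaving R5C1 = 5.
Row 5 now contains 5; hence R5C2 = 3.
C is a freebie, so R5C3 = 2.
Column 2 already has 3, which forces R4C2 = 5.
The only place for 2 in row 1 is R1C5.
Cage g needs two cells with sum 5, which forces R2C5 = 3.
The 4 cells of cage e must have sum 11; hence R4C4 = 2.
2 is placed in column 5, so R4C5 = 4.
Cage e needs sum 11, which forces R5C4 = 4.
The 4 cells of cage e must have sum 11; hence R5C5 = 1.
Column 4 now contains 4; hence R2C4 = 5.
Cage a needs two cells with sum 5, leaving R3C1 = 2.
The 4 cells of cage h must have sum 14, so R3C3 = 3.
Cage h needs sum 14, which forces R3C4 = 1.
Column 5 already has 1, so R3C5 = 5.
4 is placed in row 4, so R4C1 = 3.
Cage b has sum 13; hence R1C3 = 5.
Column 4 now contains 1, which forces R1C4 = 3.
Column 1 already has 2, which forces R2C1 = 1.
Cage f has sum 11, which forces R2C2 = 2.
5 is placed in row 2, leaving R2C3 = 4.
Row 3 now contains 1, leaving R3C2 = 4.
Column 1 already has 1, leaving R1C1 = 4.
Column 2 already has 4, so R1C2 = 1.
Filled in: 4 1 5 3 2 / 1 2 4 5 3 / 2 4 3 1 5 / 3 5 1 2 4 / 5 3 2 4 1.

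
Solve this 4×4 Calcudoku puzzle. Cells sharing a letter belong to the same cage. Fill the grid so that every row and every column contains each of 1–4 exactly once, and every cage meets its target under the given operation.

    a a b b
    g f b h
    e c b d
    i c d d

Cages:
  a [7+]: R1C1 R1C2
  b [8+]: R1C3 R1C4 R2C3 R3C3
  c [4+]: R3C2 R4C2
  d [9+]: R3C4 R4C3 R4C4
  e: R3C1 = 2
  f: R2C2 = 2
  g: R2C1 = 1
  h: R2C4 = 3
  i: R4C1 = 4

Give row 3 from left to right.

Cage g is a single given cell, leaving R2C1 = 1.
F is a freebie, leaving R2C2 = 2.
Cage h is a single given cell; hence R2C4 = 3.
Cage e is a single given cell, leaving R3C1 = 2.
Row 3 now contains 2, leaving R3C4 = 4.
Cage i is a single given cell, so R4C1 = 4.
Column 1 already has 4; hence R1C1 = 3.
Cage a needs two cells with sum 7, so R1C2 = 4.
Cage b needs sum 8; hence R1C3 = 2.
Cage b needs sum 8, so R1C4 = 1.
3 is placed in row 2, so R2C3 = 4.
The 4 cells of cage b must have sum 8; hence R3C3 = 1.
The 3 cells of cage d must have sum 9, leaving R4C3 = 3.
Cage d has sum 9; hence R4C4 = 2.
Row 3 already has 1; hence R3C2 = 3.
Row 4 already has 3, so R4C2 = 1.
Completed grid: 3 4 2 1 / 1 2 4 3 / 2 3 1 4 / 4 1 3 2.

2 3 1 4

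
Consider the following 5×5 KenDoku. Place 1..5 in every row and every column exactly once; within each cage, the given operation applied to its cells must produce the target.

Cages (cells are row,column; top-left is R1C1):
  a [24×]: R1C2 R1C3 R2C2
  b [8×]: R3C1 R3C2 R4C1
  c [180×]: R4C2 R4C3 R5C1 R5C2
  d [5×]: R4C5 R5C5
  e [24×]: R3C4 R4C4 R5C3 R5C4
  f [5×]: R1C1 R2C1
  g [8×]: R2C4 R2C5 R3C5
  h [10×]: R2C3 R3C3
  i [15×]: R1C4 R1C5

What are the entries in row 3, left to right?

4 1 5 3 2

The only place for 1 in row 1 is R1C1.
Column 1 now contains 1; hence R2C1 = 5.
Row 2 already has 5, leaving R2C3 = 2.
Cage b needs product 8, leaving R3C2 = 1.
Column 3 already has 2, which forces R3C3 = 5.
Cage a has product 24; hence R1C2 = 2.
Cage g has product 8; hence R3C5 = 2.
Row 3 already has 2, which forces R3C1 = 4.
Row 3 already has 4; hence R3C4 = 3.
The 3 cells of cage b must have product 8, which forces R4C1 = 2.
Column 1 already has 4, so R5C1 = 3.
Column 4 now contains 3, leaving R1C4 = 5.
Cage i needs two cells with product 15, leaving R1C5 = 3.
Cage e has product 24, which forces R5C4 = 2.
3 is placed in row 1; hence R1C3 = 4.
Cage a needs product 24, leaving R2C2 = 3.
Column 3 now contains 4; hence R4C3 = 3.
Column 3 now contains 4, which forces R5C3 = 1.
Row 5 now contains 1, leaving R5C5 = 5.
Cage c has product 180; hence R4C2 = 5.
The 4 cells of cage e must have product 24, which forces R4C4 = 4.
Column 5 now contains 5, which forces R4C5 = 1.
Row 5 now contains 5, which forces R5C2 = 4.
4 is placed in column 4, so R2C4 = 1.
Column 5 already has 1; hence R2C5 = 4.
Completed grid: 1 2 4 5 3 / 5 3 2 1 4 / 4 1 5 3 2 / 2 5 3 4 1 / 3 4 1 2 5.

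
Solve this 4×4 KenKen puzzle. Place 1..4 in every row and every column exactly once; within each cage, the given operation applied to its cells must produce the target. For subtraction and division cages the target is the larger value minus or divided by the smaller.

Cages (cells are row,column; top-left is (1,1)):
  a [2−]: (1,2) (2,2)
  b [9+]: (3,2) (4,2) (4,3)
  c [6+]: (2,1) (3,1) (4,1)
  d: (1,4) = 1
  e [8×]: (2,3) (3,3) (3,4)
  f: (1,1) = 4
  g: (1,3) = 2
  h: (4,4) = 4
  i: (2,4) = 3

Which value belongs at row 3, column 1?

3

Cage f is given, leaving (1,1) = 4.
Cage g is a single given cell, which forces (1,3) = 2.
Cage d is given, leaving (1,4) = 1.
Cage i is given, so (2,4) = 3.
H is a freebie, so (4,4) = 4.
Row 1 already has 1, so (1,2) = 3.
Cage a needs two cells with difference 2, leaving (2,2) = 1.
Row 2 already has 1, which forces (2,3) = 4.
Cage b needs sum 9, which forces (3,2) = 4.
Column 3 already has 4, leaving (3,3) = 1.
Column 4 already has 4, so (3,4) = 2.
The 3 cells of cage b must have sum 9, leaving (4,2) = 2.
Row 4 now contains 4; hence (4,3) = 3.
Row 2 already has 1, so (2,1) = 2.
2 is placed in row 3, leaving (3,1) = 3.
Row 4 now contains 3, which forces (4,1) = 1.
Filled in: 4 3 2 1 / 2 1 4 3 / 3 4 1 2 / 1 2 3 4.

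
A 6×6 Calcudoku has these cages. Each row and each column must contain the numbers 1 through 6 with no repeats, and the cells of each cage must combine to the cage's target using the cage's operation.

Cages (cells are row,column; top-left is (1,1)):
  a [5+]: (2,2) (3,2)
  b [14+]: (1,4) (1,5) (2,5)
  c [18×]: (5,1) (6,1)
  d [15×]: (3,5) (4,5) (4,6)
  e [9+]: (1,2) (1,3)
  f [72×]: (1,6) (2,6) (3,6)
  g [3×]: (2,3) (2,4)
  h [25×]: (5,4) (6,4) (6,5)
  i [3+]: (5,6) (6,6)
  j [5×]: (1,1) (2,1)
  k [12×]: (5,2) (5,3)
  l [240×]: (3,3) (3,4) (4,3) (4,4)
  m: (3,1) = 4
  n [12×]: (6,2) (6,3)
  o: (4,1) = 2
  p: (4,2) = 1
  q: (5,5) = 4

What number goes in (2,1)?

5

Cage m is a single given cell; hence (3,1) = 4.
Cage o is given, so (4,1) = 2.
P is a freebie; hence (4,2) = 1.
Cage h needs product 25, which forces (5,4) = 5.
Cage q is a single given cell, so (5,5) = 4.
Cage h has product 25, leaving (6,4) = 1.
Cage h has product 25, which forces (6,5) = 5.
Row 6 already has 1, leaving (6,6) = 2.
Cage b needs sum 14, so (1,4) = 6.
The 3 cells of cage b must have sum 14, leaving (1,5) = 2.
Cage g needs two cells with product 3, so (2,3) = 1.
Column 4 already has 1, leaving (2,4) = 3.
The 3 cells of cage b must have sum 14, leaving (2,5) = 6.
6 is placed in row 2, leaving (2,6) = 4.
Column 4 already has 6; hence (3,4) = 2.
Cage d has product 15, leaving (3,5) = 1.
Column 4 already has 6, which forces (4,4) = 4.
Column 5 already has 5, so (4,5) = 3.
Cage d has product 15, which forces (4,6) = 5.
Column 6 already has 2, leaving (5,6) = 1.
Cage j needs two cells with product 5, which forces (1,1) = 1.
4 is placed in column 6, so (1,6) = 3.
Row 2 now contains 1; hence (2,1) = 5.
Row 2 now contains 3, which forces (2,2) = 2.
2 is placed in row 3; hence (3,2) = 3.
Cage l needs product 240, leaving (3,3) = 5.
Cage f needs product 72; hence (3,6) = 6.
5 is placed in row 4, leaving (4,3) = 6.
2 is placed in column 2, so (5,2) = 6.
6 is placed in column 3; hence (5,3) = 2.
3 is placed in column 2, so (6,2) = 4.
Row 6 now contains 4, so (6,3) = 3.
4 is placed in column 2, leaving (1,2) = 5.
Column 3 now contains 5, so (1,3) = 4.
Row 5 now contains 6; hence (5,1) = 3.
Row 6 now contains 3, so (6,1) = 6.
Filled in: 1 5 4 6 2 3 / 5 2 1 3 6 4 / 4 3 5 2 1 6 / 2 1 6 4 3 5 / 3 6 2 5 4 1 / 6 4 3 1 5 2.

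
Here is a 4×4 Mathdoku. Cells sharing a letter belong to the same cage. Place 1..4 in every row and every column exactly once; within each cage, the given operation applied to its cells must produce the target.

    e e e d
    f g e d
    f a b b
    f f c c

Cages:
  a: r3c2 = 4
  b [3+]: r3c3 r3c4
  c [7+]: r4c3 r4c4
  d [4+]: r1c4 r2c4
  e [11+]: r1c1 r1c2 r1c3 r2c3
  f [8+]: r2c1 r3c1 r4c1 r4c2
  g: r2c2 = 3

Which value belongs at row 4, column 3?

3

Cage g is given, leaving r2c2 = 3.
Row 2 already has 3, so r2c4 = 1.
Cage a is given, so r3c2 = 4.
Column 4 already has 1, which forces r3c4 = 2.
Column 4 already has 1, so r1c4 = 3.
Row 3 already has 2; hence r3c3 = 1.
Column 4 now contains 3, which forces r4c4 = 4.
Row 1 already has 3, which forces r1c1 = 4.
Cage e has sum 11, leaving r1c2 = 1.
Cage e has sum 11; hence r1c3 = 2.
Cage f needs sum 8, leaving r2c1 = 2.
Cage e needs sum 11, so r2c3 = 4.
Row 3 already has 1; hence r3c1 = 3.
Cage f has sum 8, leaving r4c1 = 1.
The 4 cells of cage f must have sum 8; hence r4c2 = 2.
4 is placed in row 4; hence r4c3 = 3.
Filled in: 4 1 2 3 / 2 3 4 1 / 3 4 1 2 / 1 2 3 4.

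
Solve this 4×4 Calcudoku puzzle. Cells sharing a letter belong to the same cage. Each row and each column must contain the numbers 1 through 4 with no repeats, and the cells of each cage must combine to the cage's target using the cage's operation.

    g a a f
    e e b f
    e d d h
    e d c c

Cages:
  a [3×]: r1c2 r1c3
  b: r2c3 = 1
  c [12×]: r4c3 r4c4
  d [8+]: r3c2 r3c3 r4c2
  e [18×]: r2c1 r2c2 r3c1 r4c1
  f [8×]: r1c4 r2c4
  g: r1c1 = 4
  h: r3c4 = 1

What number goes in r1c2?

1

Cage g is given, which forces r1c1 = 4.
4 is placed in row 1, leaving r1c4 = 2.
The 4 cells of cage e must have product 18, leaving r2c2 = 3.
B is a freebie; hence r2c3 = 1.
Column 4 now contains 2; hence r2c4 = 4.
Cage h is a single given cell; hence r3c4 = 1.
Column 4 now contains 4; hence r4c4 = 3.
3 is placed in column 2, so r1c2 = 1.
Column 3 already has 1; hence r1c3 = 3.
1 is placed in row 2, which forces r2c1 = 2.
Cage e needs product 18, which forces r3c1 = 3.
Cage d needs sum 8; hence r3c2 = 4.
3 is placed in column 3, leaving r3c3 = 2.
The 4 cells of cage e must have product 18, leaving r4c1 = 1.
1 is placed in column 2; hence r4c2 = 2.
Row 4 now contains 3; hence r4c3 = 4.
The full grid is 4 1 3 2 / 2 3 1 4 / 3 4 2 1 / 1 2 4 3.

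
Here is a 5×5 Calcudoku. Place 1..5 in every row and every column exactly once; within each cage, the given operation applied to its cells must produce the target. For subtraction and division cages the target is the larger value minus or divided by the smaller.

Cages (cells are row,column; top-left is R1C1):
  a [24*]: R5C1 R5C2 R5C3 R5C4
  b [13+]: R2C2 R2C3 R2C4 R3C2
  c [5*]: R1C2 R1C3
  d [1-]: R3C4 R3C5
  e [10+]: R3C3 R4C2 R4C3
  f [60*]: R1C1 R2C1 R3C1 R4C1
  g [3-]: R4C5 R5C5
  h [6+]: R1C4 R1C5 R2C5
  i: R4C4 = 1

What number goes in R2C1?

3

Cage i is given; hence R4C4 = 1.
The only place for 4 in row 1 is R1C1.
The only place for 5 in row 5 is R5C5.
Cage g needs two cells with difference 3, so R4C5 = 2.
Cage h has sum 6, leaving R1C4 = 2.
In row 1, 3 can only go at R1C5, so R1C5 = 3.
3 is placed in column 5, which forces R2C5 = 1.
3 is placed in column 5, which forces R3C5 = 4.
The 4 cells of cage f must have product 60, leaving R3C1 = 1.
In row 3, 5 can only go at R3C4, so R3C4 = 5.
Row 2 needs a 4, and only R2C4 is open for it.
Cage b has sum 13, leaving R2C2 = 5.
Cage b has sum 13, leaving R2C3 = 2.
Cage b has sum 13, leaving R3C2 = 2.
Column 3 now contains 2, which forces R3C3 = 3.
Column 2 already has 5, leaving R4C2 = 3.
Cage a needs product 24; hence R5C1 = 2.
Column 4 now contains 4; hence R5C4 = 3.
Column 2 already has 5, which forces R1C2 = 1.
Cage c needs two cells with product 5; hence R1C3 = 5.
Row 2 already has 5; hence R2C1 = 3.
3 is placed in row 4, so R4C1 = 5.
Cage e needs sum 10, leaving R4C3 = 4.
1 is placed in column 2; hence R5C2 = 4.
Column 3 already has 4, so R5C3 = 1.
The full grid is 4 1 5 2 3 / 3 5 2 4 1 / 1 2 3 5 4 / 5 3 4 1 2 / 2 4 1 3 5.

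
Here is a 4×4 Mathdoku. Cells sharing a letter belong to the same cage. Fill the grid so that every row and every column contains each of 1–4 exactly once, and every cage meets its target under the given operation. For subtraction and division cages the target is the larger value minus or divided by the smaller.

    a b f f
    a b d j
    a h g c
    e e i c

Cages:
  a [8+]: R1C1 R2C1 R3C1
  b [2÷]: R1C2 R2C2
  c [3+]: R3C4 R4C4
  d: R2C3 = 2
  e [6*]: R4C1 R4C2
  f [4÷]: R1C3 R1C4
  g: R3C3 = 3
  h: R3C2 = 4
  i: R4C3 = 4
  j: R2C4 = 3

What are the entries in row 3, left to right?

1 4 3 2

Cage d is given, which forces R2C3 = 2.
Cage j is a single given cell, so R2C4 = 3.
Cage h is a single given cell, which forces R3C2 = 4.
Cage g is given, so R3C3 = 3.
I is a freebie, leaving R4C3 = 4.
Cage a has sum 8, leaving R1C1 = 3.
Cage b's pair has quotient 2; hence R1C2 = 2.
Column 3 already has 4, so R1C3 = 1.
The two cells of cage f must have quotient 4, leaving R1C4 = 4.
Cage a has sum 8, which forces R2C1 = 4.
4 is placed in column 2, leaving R2C2 = 1.
Row 3 already has 3, leaving R3C1 = 1.
1 is placed in row 3, so R3C4 = 2.
Column 1 now contains 3; hence R4C1 = 2.
Column 2 already has 2, which forces R4C2 = 3.
Column 4 now contains 2, so R4C4 = 1.
Filled in: 3 2 1 4 / 4 1 2 3 / 1 4 3 2 / 2 3 4 1.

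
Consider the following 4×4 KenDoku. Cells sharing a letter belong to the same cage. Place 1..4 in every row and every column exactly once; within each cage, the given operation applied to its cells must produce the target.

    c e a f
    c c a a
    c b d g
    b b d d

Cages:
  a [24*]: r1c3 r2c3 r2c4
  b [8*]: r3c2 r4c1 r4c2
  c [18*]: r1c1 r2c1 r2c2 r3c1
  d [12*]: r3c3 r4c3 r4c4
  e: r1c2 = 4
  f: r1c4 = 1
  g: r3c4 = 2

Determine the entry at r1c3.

Cage e is a single given cell; hence r1c2 = 4.
F is a freebie, leaving r1c4 = 1.
Cage c needs product 18, so r2c2 = 3.
Cage g is given, leaving r3c4 = 2.
Cage a has product 24, leaving r1c3 = 3.
Cage a has product 24, so r2c3 = 2.
Column 4 now contains 2, leaving r2c4 = 4.
Row 3 already has 2, which forces r3c2 = 1.
Row 3 already has 1, which forces r3c3 = 4.
Cage b has product 8, leaving r4c1 = 4.
Cage b needs product 8; hence r4c2 = 2.
4 is placed in column 3, leaving r4c3 = 1.
Column 4 now contains 4, leaving r4c4 = 3.
3 is placed in row 1; hence r1c1 = 2.
Row 2 now contains 2, which forces r2c1 = 1.
Row 3 already has 1, which forces r3c1 = 3.
Completed grid: 2 4 3 1 / 1 3 2 4 / 3 1 4 2 / 4 2 1 3.

3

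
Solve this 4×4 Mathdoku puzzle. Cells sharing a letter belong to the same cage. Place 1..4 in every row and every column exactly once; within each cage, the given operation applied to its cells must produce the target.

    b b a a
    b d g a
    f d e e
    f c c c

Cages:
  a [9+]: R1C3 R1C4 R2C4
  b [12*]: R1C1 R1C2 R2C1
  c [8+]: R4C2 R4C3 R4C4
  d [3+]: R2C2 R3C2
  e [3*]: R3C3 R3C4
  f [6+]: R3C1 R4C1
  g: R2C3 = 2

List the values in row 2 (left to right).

3 1 2 4

G is a freebie, which forces R2C3 = 2.
Row 2 already has 2, so R2C2 = 1.
Cage d needs two cells with sum 3; hence R3C2 = 2.
Cage b needs product 12, which forces R1C1 = 1.
Row 1 already has 1, which forces R1C4 = 2.
Row 3 now contains 2; hence R3C1 = 4.
Cage f's pair has sum 6, which forces R4C1 = 2.
The 3 cells of cage b must have product 12, which forces R1C2 = 4.
4 is placed in row 1, leaving R1C3 = 3.
4 is placed in column 1, leaving R2C1 = 3.
Row 2 now contains 3, which forces R2C4 = 4.
Column 3 now contains 3, so R3C3 = 1.
Row 3 already has 1, so R3C4 = 3.
Column 2 now contains 4; hence R4C2 = 3.
Column 3 now contains 1, leaving R4C3 = 4.
Column 4 already has 3, which forces R4C4 = 1.
The full grid is 1 4 3 2 / 3 1 2 4 / 4 2 1 3 / 2 3 4 1.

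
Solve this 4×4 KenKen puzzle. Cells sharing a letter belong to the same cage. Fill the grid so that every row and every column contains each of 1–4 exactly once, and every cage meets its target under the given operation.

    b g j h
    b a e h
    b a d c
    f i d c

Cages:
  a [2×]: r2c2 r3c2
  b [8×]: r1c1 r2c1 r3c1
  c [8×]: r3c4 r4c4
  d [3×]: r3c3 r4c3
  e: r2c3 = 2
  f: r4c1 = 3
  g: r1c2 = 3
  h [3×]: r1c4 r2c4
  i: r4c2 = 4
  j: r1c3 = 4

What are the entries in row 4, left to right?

G is a freebie; hence r1c2 = 3.
J is a freebie, so r1c3 = 4.
Row 1 already has 3, leaving r1c4 = 1.
E is a freebie; hence r2c3 = 2.
Column 4 now contains 1, which forces r2c4 = 3.
Cage f is a single given cell; hence r4c1 = 3.
Cage i is given, leaving r4c2 = 4.
Row 4 already has 3, leaving r4c3 = 1.
4 is placed in row 4; hence r4c4 = 2.
Row 1 already has 1, so r1c1 = 2.
Row 2 now contains 2; hence r2c2 = 1.
Cage a needs two cells with product 2, which forces r3c2 = 2.
Column 3 already has 1, leaving r3c3 = 3.
2 is placed in column 4, leaving r3c4 = 4.
1 is placed in row 2; hence r2c1 = 4.
Row 3 already has 4, leaving r3c1 = 1.
The full grid is 2 3 4 1 / 4 1 2 3 / 1 2 3 4 / 3 4 1 2.

3 4 1 2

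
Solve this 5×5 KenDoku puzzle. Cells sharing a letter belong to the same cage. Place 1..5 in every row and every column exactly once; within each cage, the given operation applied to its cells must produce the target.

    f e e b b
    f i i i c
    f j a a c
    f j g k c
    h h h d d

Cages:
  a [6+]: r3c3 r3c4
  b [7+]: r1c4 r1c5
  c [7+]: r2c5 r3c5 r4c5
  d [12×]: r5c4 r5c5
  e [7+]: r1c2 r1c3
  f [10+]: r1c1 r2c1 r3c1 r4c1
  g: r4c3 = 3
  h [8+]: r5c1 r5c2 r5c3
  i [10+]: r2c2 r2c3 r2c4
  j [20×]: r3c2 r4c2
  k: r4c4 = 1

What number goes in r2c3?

G is a freebie, so r4c3 = 3.
Cage k is given; hence r4c4 = 1.
Row 1 needs a 1, and only r1c1 is open for it.
Row 3 needs a 3, and only r3c1 is open for it.
In row 4, 5 can only go at r4c2, so r4c2 = 5.
5 is placed in column 2, so r3c2 = 4.
Cage a needs two cells with sum 6, which forces r3c3 = 1.
The two cells of cage a must have sum 6, which forces r3c4 = 5.
Row 3 already has 1; hence r3c5 = 2.
2 is placed in column 5, so r4c5 = 4.
4 is placed in column 5, so r5c5 = 3.
Cage b's pair has sum 7, which forces r1c4 = 2.
3 is placed in column 5, so r1c5 = 5.
The 4 cells of cage f must have sum 10, which forces r2c1 = 4.
The 3 cells of cage i must have sum 10, so r2c3 = 5.
Row 2 already has 4, which forces r2c4 = 3.
4 is placed in column 5; hence r2c5 = 1.
4 is placed in row 4, which forces r4c1 = 2.
Column 1 already has 2, which forces r5c1 = 5.
Cage h has sum 8, so r5c2 = 1.
Column 3 now contains 5, leaving r5c3 = 2.
Row 5 now contains 3; hence r5c4 = 4.
Row 1 already has 2; hence r1c2 = 3.
Row 1 already has 5, so r1c3 = 4.
Row 2 already has 1, so r2c2 = 2.
Completed grid: 1 3 4 2 5 / 4 2 5 3 1 / 3 4 1 5 2 / 2 5 3 1 4 / 5 1 2 4 3.

5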